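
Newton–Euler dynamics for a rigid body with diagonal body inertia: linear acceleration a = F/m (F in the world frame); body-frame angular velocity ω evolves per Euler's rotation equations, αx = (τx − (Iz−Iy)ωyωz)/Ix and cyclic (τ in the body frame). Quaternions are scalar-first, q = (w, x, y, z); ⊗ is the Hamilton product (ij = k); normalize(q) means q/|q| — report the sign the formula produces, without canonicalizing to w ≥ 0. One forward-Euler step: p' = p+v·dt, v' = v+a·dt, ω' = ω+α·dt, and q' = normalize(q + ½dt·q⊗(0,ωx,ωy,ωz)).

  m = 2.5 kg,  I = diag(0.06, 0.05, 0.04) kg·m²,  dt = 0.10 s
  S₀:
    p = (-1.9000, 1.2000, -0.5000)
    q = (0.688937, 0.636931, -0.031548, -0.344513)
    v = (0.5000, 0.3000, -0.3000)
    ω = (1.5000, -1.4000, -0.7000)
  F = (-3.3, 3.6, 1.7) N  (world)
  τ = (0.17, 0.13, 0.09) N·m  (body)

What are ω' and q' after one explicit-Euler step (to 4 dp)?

ω' = (1.7997, -1.0980, -0.5275)
q' = (0.6233, 0.6617, -0.0828, -0.4085)

gyro term ω×Iω = (-0.0098, -0.0210, 0.0210)
angular accel α = (2.9967, 3.0200, 1.7250)
ω + α·dt = (1.7997, -1.0980, -0.5275)
Hamilton product q⊗(0,ω) = (-1.2407228, 0.5731709, -1.0354296, -1.3266373)
q + ½dt·q⊗(0,ω), renormalized = (0.6233, 0.6617, -0.0828, -0.4085)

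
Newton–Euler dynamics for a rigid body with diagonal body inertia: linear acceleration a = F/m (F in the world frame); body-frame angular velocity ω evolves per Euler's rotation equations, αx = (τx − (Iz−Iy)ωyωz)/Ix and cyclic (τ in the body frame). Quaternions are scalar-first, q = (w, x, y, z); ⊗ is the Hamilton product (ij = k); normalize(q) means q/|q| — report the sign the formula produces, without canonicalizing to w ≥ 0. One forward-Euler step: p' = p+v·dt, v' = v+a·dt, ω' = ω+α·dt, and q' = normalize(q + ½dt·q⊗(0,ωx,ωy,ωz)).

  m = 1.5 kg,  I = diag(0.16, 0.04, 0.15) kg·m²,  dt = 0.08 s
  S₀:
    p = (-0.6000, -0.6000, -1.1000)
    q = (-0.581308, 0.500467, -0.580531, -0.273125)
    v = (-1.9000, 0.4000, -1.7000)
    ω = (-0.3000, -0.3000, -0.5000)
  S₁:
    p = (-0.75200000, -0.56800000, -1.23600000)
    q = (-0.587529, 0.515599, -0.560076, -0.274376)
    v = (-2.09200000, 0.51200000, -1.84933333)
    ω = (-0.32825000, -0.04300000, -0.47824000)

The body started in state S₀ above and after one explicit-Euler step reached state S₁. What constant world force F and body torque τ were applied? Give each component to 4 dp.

F = (-3.6000, 2.1000, -2.8000)
τ = (-0.0400, 0.1300, 0.0300)

Δω = ω₁−ω₀ = (-0.02825000, 0.25700000, 0.02176000)
ω₀×(Iω₀) = (0.0165, 0.0015, -0.0108)
τ = I·(Δω/dt) + ω₀×(Iω₀) = (-0.0400, 0.1300, 0.0300)
Δv = v₁−v₀ = (-0.19200000, 0.11200000, -0.14933333)
F = m·Δv/dt = (-3.6000, 2.1000, -2.8000)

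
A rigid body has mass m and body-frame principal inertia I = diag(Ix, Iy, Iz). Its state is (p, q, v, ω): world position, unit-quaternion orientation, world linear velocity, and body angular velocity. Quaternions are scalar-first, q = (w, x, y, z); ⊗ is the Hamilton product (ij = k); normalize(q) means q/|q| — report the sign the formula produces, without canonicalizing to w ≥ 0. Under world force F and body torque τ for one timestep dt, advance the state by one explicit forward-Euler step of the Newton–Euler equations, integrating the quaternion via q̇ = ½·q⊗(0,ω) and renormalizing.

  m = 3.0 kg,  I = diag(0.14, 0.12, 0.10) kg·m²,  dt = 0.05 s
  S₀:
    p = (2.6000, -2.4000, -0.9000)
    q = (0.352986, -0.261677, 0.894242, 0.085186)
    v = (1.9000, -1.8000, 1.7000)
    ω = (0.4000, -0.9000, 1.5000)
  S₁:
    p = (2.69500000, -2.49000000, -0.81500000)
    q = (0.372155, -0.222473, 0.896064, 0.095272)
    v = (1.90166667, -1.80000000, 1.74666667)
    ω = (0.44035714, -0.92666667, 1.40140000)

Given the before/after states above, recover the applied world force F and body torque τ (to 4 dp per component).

ω₁ − ω₀ = (0.04035714, -0.02666667, -0.09860000)
applied torque τ = (0.1400, -0.0400, -0.1900)
velocity change Δv = (0.00166667, 0.00000000, 0.04666667)
F = m·Δv/dt = (0.1000, 0.0000, 2.8000)

F = (0.1000, 0.0000, 2.8000)
τ = (0.1400, -0.0400, -0.1900)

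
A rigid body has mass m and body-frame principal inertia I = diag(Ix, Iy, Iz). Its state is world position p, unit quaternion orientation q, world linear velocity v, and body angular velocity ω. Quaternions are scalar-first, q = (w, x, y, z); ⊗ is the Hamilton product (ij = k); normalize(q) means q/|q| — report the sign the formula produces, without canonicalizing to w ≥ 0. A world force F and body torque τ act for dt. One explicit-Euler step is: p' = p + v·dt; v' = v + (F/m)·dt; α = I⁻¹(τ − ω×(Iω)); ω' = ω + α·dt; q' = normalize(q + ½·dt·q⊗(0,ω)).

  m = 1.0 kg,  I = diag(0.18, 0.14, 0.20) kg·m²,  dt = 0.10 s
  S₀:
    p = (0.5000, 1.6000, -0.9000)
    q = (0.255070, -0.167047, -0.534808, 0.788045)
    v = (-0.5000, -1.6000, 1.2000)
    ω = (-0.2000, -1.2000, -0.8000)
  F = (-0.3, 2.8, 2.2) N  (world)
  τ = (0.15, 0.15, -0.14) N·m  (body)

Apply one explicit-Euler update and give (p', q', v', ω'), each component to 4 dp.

(τ − ω×Iω)/I = (0.5133, 1.0943, -0.6520)
ω' = ω + α·dt = (-0.1487, -1.0906, -0.8652)
2q̇ = q⊗(0,ω) = (-0.0447430, 1.3224864, -0.5973306, -0.1105612)
q + ½dt·q⊗(0,ω), renormalized = (0.2522, -0.1007, -0.5632, 0.7805)
linear accel F/m = (-0.3000, 2.8000, 2.2000)
p' = p + v·dt = (0.4500, 1.4400, -0.7800)
v' = v + a·dt = (-0.5300, -1.3200, 1.4200)

p' = (0.4500, 1.4400, -0.7800)
q' = (0.2522, -0.1007, -0.5632, 0.7805)
v' = (-0.5300, -1.3200, 1.4200)
ω' = (-0.1487, -1.0906, -0.8652)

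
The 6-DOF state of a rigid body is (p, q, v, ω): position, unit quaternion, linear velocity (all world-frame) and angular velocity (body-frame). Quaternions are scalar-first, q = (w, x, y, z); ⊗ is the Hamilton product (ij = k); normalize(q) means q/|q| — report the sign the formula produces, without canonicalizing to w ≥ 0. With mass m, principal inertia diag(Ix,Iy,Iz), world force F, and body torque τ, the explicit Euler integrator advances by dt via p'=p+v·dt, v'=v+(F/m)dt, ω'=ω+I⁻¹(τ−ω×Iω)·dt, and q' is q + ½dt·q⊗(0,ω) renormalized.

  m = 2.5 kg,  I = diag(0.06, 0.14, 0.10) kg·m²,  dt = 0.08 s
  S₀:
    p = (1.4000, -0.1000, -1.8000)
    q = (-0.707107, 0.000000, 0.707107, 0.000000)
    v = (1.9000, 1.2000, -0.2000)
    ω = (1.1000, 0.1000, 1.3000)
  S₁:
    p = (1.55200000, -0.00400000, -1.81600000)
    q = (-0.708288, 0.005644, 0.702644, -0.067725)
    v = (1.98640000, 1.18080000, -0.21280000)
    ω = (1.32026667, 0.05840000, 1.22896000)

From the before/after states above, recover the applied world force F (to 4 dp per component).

F = (2.7000, -0.6000, -0.4000)

v₁ − v₀ = (0.08640000, -0.01920000, -0.01280000)
applied force F = (2.7000, -0.6000, -0.4000)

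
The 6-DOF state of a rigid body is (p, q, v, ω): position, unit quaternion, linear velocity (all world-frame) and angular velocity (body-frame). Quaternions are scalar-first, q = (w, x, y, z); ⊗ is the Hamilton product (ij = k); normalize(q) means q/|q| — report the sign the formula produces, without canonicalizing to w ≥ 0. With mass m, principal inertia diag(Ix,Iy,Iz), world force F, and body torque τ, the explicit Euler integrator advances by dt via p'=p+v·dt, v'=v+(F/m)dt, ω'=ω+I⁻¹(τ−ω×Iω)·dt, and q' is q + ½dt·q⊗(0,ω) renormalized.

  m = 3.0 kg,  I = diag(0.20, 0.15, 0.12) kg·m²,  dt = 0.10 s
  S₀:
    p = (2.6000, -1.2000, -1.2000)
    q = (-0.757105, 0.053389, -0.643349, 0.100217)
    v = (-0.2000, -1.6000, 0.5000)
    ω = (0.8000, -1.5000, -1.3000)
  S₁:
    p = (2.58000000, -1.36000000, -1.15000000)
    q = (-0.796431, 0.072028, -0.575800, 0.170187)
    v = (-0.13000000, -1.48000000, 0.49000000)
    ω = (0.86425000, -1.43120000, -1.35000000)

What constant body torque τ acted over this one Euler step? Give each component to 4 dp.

Δω = ω₁−ω₀ = (0.06425000, 0.06880000, -0.05000000)
precession coupling = (-0.0585, -0.0832, 0.0600)
applied torque τ = (0.0700, 0.0200, 0.0000)

τ = (0.0700, 0.0200, 0.0000)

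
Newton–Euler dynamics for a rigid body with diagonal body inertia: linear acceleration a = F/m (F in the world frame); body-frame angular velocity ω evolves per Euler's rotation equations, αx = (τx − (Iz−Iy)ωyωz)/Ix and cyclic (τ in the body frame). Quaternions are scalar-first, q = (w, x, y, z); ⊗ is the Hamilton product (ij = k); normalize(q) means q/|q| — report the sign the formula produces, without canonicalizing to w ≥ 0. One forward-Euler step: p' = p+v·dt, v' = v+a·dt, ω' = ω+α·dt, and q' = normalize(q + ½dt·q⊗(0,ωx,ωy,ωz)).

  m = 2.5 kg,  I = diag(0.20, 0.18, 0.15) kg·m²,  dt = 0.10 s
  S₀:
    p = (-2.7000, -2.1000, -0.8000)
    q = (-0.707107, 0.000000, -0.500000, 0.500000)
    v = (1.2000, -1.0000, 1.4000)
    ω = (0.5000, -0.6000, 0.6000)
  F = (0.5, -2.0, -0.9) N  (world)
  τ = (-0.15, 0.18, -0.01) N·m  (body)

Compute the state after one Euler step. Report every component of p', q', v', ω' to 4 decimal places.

p' = (-2.5800, -2.2000, -0.6600)
q' = (-0.7362, -0.0177, -0.4657, 0.4907)
v' = (1.2200, -1.0800, 1.3640)
ω' = (0.4196, -0.5083, 0.5893)

linear accel F/m = (0.2000, -0.8000, -0.3600)
new position p' = (-2.5800, -2.2000, -0.6600)
v' = v + a·dt = (1.2200, -1.0800, 1.3640)
(τ − ω×Iω)/I = (-0.8040, 0.9167, -0.1067)
ω + α·dt = (0.4196, -0.5083, 0.5893)
2q̇ = q⊗(0,ω) = (-0.6000000, -0.3535535, 0.6742642, -0.1742642)
q' = normalize(q + ½dt·q⊗(0,ω)) = (-0.7362, -0.0177, -0.4657, 0.4907)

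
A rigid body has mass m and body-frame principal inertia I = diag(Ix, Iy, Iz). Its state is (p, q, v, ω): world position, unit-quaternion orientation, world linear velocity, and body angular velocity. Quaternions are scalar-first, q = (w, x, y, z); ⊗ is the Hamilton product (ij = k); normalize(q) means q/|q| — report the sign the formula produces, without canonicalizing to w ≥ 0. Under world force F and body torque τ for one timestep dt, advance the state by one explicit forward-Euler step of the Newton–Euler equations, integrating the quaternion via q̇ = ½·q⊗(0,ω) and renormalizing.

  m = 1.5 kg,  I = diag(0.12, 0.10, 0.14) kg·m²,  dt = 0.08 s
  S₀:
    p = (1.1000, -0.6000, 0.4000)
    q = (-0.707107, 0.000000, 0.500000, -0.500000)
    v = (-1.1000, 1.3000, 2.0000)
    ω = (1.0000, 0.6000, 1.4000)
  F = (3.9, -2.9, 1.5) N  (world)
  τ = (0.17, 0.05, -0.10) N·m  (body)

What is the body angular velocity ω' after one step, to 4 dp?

gyro term ω×Iω = (0.0336, -0.0280, -0.0120)
angular accel α = (1.1367, 0.7800, -0.6286)
ω' = ω + α·dt = (1.0909, 0.6624, 1.3497)

ω' = (1.0909, 0.6624, 1.3497)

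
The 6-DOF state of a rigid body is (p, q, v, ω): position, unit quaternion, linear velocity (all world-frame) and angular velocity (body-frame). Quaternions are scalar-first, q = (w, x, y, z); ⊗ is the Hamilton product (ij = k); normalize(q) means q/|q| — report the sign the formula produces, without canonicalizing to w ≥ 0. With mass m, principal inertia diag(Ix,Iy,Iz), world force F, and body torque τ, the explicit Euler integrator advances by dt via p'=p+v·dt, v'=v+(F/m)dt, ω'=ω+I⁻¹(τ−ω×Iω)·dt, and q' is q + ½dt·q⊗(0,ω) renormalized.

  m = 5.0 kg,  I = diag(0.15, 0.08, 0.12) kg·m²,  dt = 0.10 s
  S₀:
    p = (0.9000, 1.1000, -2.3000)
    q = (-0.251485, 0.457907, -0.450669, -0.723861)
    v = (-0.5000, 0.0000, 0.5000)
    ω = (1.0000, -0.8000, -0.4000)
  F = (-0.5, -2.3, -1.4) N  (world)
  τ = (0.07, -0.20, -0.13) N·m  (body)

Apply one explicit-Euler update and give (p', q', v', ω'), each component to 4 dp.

p' = (0.8500, 1.1000, -2.2500)
q' = (-0.3062, 0.4244, -0.4666, -0.7130)
v' = (-0.5100, -0.0460, 0.4720)
ω' = (1.0381, -1.0350, -0.5550)

angular accel α = (0.3813, -2.3500, -1.5500)
new body rate ω' = (1.0381, -1.0350, -0.5550)
Hamilton product q⊗(0,ω) = (-1.1079866, -0.6503062, -0.3395102, 0.1849374)
q' = normalize(q + ½dt·q⊗(0,ω)) = (-0.3062, 0.4244, -0.4666, -0.7130)
a = (-0.1000, -0.4600, -0.2800)
new position p' = (0.8500, 1.1000, -2.2500)
v' = v + a·dt = (-0.5100, -0.0460, 0.4720)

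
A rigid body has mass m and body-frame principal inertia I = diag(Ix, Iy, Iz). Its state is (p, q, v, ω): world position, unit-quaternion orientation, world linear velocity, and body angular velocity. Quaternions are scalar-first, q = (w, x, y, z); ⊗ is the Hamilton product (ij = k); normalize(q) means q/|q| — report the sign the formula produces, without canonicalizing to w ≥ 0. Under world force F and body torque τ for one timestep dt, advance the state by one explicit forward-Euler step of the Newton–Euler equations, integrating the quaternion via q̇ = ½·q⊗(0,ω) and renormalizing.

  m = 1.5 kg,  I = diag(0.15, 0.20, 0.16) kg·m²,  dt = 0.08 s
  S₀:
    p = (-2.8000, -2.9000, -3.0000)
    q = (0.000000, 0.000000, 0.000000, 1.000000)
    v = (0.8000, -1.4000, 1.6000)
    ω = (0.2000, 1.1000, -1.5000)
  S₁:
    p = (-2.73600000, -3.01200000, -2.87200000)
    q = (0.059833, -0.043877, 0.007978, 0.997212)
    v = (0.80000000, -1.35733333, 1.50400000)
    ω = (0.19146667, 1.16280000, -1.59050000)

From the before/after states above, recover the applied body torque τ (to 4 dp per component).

ω₁ − ω₀ = (-0.00853333, 0.06280000, -0.09050000)
precession coupling = (0.0660, 0.0030, 0.0110)
I·α + gyro = (0.0500, 0.1600, -0.1700)

τ = (0.0500, 0.1600, -0.1700)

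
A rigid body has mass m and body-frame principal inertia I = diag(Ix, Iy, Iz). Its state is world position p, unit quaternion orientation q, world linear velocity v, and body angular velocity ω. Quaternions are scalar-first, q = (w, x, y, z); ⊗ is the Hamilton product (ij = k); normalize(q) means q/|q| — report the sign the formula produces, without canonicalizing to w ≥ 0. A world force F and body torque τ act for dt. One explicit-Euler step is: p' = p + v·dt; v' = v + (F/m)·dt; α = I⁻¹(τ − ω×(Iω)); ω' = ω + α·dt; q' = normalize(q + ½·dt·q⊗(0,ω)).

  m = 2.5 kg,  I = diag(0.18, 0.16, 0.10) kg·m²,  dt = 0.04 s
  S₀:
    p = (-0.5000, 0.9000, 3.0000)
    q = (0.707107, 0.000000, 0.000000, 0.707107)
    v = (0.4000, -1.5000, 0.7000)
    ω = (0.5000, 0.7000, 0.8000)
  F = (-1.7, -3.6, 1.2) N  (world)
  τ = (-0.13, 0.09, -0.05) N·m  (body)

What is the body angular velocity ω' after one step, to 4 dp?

α = I⁻¹(τ − ω×Iω) = (-0.5356, 0.3625, -0.4300)
ω' = ω + α·dt = (0.4786, 0.7145, 0.7828)

ω' = (0.4786, 0.7145, 0.7828)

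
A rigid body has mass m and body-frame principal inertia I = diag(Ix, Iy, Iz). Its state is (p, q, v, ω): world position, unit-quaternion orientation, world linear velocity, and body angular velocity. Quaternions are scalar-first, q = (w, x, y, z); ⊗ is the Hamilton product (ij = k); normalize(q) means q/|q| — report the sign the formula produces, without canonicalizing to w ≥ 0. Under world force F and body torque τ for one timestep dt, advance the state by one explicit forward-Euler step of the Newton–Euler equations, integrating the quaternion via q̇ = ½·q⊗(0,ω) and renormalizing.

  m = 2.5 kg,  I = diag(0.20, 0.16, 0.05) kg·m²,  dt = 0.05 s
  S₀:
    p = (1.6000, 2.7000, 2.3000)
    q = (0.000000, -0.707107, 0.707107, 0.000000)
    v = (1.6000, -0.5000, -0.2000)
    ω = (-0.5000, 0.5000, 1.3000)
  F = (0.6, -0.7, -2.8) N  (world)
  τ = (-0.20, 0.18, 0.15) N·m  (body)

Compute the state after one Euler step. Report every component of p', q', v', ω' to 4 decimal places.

ω×(Iω) gyroscopic = (-0.0715, -0.0975, 0.0100)
α = I⁻¹(τ − ω×Iω) = (-0.6425, 1.7344, 2.8000)
ω + α·dt = (-0.5321, 0.5867, 1.4400)
2q̇ = q⊗(0,ω) = (-0.7071070, 0.9192391, 0.9192391, 0.0000000)
q + ½dt·q⊗(0,ω), renormalized = (-0.0177, -0.6837, 0.7296, 0.0000)
linear accel F/m = (0.2400, -0.2800, -1.1200)
p + v·dt = (1.6800, 2.6750, 2.2900)
v + (F/m)dt = (1.6120, -0.5140, -0.2560)

p' = (1.6800, 2.6750, 2.2900)
q' = (-0.0177, -0.6837, 0.7296, 0.0000)
v' = (1.6120, -0.5140, -0.2560)
ω' = (-0.5321, 0.5867, 1.4400)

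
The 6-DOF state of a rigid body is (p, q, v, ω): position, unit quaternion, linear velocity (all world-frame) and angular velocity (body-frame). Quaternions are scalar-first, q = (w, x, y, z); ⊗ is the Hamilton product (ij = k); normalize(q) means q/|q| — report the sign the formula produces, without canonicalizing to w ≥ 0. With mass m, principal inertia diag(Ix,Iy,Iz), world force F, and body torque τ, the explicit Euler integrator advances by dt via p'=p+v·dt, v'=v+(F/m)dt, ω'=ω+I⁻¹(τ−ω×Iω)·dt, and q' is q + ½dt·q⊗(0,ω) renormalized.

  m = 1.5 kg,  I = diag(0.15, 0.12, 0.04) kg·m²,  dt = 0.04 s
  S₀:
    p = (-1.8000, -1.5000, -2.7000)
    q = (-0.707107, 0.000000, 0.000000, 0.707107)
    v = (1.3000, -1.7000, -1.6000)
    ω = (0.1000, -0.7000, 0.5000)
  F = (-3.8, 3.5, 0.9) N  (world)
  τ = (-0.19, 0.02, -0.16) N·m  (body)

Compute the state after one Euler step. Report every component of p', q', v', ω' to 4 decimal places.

(τ − ω×Iω)/I = (-1.4533, 0.1208, -4.0525)
ω' = ω + α·dt = (0.0419, -0.6952, 0.3379)
Hamilton product q⊗(0,ω) = (-0.3535535, 0.4242642, 0.5656856, -0.3535535)
q' = normalize(q + ½dt·q⊗(0,ω)) = (-0.7141, 0.0085, 0.0113, 0.6999)
a = (-2.5333, 2.3333, 0.6000)
p' = p + v·dt = (-1.7480, -1.5680, -2.7640)
v + (F/m)dt = (1.1987, -1.6067, -1.5760)

p' = (-1.7480, -1.5680, -2.7640)
q' = (-0.7141, 0.0085, 0.0113, 0.6999)
v' = (1.1987, -1.6067, -1.5760)
ω' = (0.0419, -0.6952, 0.3379)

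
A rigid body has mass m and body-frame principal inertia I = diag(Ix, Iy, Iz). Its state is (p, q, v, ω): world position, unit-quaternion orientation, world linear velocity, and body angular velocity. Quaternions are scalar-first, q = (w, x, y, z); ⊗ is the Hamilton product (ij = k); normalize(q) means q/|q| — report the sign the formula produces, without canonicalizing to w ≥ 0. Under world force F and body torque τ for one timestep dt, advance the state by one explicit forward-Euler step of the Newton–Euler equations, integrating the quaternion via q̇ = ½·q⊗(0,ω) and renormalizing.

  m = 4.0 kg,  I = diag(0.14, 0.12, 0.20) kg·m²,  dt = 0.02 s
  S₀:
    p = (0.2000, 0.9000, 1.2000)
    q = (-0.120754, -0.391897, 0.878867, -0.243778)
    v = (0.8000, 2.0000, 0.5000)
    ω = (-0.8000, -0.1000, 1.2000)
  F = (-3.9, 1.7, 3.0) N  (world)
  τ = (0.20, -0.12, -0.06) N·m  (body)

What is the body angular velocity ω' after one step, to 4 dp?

precession coupling ω×(Iω) = (-0.0096, 0.0576, -0.0016)
angular accel α = (1.4971, -1.4800, -0.2920)
new body rate ω' = (-0.7701, -0.1296, 1.1942)

ω' = (-0.7701, -0.1296, 1.1942)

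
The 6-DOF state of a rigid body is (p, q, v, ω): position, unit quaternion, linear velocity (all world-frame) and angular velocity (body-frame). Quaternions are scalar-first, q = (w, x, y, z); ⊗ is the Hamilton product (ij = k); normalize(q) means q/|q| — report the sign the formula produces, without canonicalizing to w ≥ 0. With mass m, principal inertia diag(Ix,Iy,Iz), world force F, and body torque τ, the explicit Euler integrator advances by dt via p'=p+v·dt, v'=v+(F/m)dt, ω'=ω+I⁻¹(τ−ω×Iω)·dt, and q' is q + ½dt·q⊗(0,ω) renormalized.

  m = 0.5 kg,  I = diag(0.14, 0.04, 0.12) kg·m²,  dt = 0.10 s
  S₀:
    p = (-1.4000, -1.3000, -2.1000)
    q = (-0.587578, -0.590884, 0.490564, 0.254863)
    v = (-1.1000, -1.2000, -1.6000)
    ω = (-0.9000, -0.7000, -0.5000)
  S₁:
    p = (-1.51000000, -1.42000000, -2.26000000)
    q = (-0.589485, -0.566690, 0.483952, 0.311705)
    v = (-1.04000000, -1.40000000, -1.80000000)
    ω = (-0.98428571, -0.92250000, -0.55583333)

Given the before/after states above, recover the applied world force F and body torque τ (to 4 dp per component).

F = (0.3000, -1.0000, -1.0000)
τ = (-0.0900, -0.0800, -0.1300)

Δv = v₁−v₀ = (0.06000000, -0.20000000, -0.20000000)
applied force F = (0.3000, -1.0000, -1.0000)
rate change Δω = (-0.08428571, -0.22250000, -0.05583333)
precession coupling = (0.0280, 0.0090, -0.0630)
I·α + gyro = (-0.0900, -0.0800, -0.1300)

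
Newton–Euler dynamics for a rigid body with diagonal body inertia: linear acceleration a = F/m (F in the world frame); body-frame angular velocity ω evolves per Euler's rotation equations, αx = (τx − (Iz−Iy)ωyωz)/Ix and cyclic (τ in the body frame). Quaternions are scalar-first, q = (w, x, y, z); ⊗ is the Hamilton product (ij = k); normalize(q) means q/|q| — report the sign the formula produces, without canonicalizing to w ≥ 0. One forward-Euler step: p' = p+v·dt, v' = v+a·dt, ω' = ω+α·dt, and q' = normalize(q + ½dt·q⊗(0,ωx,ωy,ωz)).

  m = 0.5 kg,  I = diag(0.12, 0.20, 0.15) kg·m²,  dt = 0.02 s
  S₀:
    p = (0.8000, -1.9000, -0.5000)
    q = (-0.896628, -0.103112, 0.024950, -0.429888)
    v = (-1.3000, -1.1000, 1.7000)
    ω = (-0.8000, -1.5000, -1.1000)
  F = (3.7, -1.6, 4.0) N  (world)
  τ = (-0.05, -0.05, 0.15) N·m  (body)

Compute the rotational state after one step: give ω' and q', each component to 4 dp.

precession coupling ω×(Iω) = (-0.0825, -0.0264, 0.0960)
(τ − ω×Iω)/I = (0.2708, -0.1180, 0.3600)
ω' = ω + α·dt = (-0.7946, -1.5024, -1.0928)
q⊗(0,ω) = (-0.5179414, 0.0450254, 1.5754292, 1.1609188)
q + ½dt·q⊗(0,ω), renormalized = (-0.9016, -0.1026, 0.0407, -0.4182)

ω' = (-0.7946, -1.5024, -1.0928)
q' = (-0.9016, -0.1026, 0.0407, -0.4182)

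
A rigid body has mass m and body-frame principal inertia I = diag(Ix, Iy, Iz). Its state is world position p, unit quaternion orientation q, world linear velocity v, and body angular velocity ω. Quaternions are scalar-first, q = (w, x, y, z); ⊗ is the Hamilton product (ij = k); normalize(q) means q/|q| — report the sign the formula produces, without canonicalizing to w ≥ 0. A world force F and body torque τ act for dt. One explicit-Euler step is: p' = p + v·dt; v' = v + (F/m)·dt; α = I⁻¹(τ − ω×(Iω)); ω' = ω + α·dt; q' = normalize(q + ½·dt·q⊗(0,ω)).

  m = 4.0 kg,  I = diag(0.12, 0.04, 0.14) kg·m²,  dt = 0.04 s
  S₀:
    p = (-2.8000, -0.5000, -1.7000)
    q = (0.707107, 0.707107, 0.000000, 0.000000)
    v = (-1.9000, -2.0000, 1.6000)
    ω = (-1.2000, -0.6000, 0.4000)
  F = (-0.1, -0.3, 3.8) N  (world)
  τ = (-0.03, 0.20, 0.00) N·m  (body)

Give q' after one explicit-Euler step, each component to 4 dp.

q' = (0.7238, 0.6899, -0.0141, -0.0028)

2q̇ = q⊗(0,ω) = (0.8485284, -0.8485284, -0.7071070, -0.1414214)
q' = normalize(q + ½dt·q⊗(0,ω)) = (0.7238, 0.6899, -0.0141, -0.0028)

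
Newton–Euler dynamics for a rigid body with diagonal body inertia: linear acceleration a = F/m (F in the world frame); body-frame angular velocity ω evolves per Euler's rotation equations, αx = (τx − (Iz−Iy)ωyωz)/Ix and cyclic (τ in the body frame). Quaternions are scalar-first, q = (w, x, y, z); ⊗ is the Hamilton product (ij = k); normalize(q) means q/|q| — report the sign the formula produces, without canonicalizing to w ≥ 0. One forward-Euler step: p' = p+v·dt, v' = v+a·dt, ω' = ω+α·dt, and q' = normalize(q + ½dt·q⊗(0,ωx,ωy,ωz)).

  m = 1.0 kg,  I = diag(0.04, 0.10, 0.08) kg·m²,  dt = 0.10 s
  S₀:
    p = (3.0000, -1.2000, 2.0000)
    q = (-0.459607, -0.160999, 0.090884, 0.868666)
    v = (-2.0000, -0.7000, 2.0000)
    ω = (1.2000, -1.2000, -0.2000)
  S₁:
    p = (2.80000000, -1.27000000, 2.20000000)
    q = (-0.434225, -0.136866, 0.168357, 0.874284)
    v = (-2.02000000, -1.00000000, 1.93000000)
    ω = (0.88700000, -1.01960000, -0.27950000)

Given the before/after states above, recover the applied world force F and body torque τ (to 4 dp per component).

F = (-0.2000, -3.0000, -0.7000)
τ = (-0.1300, 0.1900, -0.1500)

v₁ − v₀ = (-0.02000000, -0.30000000, -0.07000000)
applied force F = (-0.2000, -3.0000, -0.7000)
Δω = ω₁−ω₀ = (-0.31300000, 0.18040000, -0.07950000)
applied torque τ = (-0.1300, 0.1900, -0.1500)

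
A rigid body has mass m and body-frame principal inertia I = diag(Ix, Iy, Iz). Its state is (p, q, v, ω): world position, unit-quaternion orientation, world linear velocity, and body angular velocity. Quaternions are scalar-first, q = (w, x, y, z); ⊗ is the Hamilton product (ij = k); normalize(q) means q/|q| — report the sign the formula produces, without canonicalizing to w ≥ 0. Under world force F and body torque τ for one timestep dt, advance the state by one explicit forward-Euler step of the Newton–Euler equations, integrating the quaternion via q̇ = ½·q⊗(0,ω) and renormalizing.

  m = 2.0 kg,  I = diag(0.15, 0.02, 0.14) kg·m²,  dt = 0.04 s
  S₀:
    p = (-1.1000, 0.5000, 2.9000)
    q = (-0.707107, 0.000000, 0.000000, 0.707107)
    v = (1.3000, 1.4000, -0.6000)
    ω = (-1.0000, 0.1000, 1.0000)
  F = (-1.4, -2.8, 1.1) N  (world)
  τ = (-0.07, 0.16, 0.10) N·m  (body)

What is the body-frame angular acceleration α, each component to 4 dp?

α = (-0.5467, 8.5000, 0.6214)

gyro term ω×Iω = (0.0120, -0.0100, 0.0130)
α = I⁻¹(τ − ω×Iω) = (-0.5467, 8.5000, 0.6214)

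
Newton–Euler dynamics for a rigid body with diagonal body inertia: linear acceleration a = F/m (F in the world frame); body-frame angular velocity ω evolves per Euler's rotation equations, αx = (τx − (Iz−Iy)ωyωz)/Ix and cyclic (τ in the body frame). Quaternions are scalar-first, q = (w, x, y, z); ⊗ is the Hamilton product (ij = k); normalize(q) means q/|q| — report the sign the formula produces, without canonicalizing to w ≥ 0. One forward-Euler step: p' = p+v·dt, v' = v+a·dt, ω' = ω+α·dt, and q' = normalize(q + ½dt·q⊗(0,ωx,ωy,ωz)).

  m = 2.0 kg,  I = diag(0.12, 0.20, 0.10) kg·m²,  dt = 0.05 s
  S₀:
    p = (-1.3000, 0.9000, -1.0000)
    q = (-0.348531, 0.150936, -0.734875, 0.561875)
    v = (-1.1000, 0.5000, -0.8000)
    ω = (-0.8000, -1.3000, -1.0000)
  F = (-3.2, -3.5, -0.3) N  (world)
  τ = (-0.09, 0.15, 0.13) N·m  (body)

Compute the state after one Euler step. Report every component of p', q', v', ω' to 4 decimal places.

p' = (-1.3550, 0.9250, -1.0400)
q' = (-0.3550, 0.1943, -0.7303, 0.5504)
v' = (-1.1800, 0.4125, -0.8075)
ω' = (-0.7833, -1.2665, -0.9766)

a = (-1.6000, -1.7500, -0.1500)
p + v·dt = (-1.3550, 0.9250, -1.0400)
new velocity v' = (-1.1800, 0.4125, -0.8075)
precession coupling ω×(Iω) = (-0.1300, 0.0160, 0.0832)
α = I⁻¹(τ − ω×Iω) = (0.3333, 0.6700, 0.4680)
ω' = ω + α·dt = (-0.7833, -1.2665, -0.9766)
Hamilton product q⊗(0,ω) = (-0.2727137, 1.7441373, 0.1545263, -0.4355858)
q' = normalize(q + ½dt·q⊗(0,ω)) = (-0.3550, 0.1943, -0.7303, 0.5504)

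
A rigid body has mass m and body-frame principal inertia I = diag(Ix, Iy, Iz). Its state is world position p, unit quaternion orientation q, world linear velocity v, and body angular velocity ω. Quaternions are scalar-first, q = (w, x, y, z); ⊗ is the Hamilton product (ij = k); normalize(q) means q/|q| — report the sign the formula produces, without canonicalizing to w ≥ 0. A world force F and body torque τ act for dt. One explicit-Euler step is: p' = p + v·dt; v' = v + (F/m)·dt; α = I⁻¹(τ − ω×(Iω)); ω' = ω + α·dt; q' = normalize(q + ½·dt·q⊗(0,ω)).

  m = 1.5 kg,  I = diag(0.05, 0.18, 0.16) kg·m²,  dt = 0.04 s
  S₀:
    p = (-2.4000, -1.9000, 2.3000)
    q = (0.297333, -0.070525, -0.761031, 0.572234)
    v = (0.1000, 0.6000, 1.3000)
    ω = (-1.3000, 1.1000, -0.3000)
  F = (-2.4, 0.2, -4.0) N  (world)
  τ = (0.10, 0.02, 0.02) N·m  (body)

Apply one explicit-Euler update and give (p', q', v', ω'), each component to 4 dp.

p' = (-2.3960, -1.8760, 2.3520)
q' = (0.3155, -0.0862, -0.7693, 0.5488)
v' = (0.0360, 0.6053, 1.1933)
ω' = (-1.2253, 1.1140, -0.2485)

a = F/m = (-1.6000, 0.1333, -2.6667)
p' = p + v·dt = (-2.3960, -1.8760, 2.3520)
v' = v + a·dt = (0.0360, 0.6053, 1.1933)
ω×(Iω) gyroscopic = (0.0066, -0.0429, -0.1859)
(τ − ω×Iω)/I = (1.8680, 0.3494, 1.2869)
ω + α·dt = (-1.2253, 1.1140, -0.2485)
q⊗(0,ω) = (0.9171218, -0.7876810, -0.4379954, -1.1561177)
q' = normalize(q + ½dt·q⊗(0,ω)) = (0.3155, -0.0862, -0.7693, 0.5488)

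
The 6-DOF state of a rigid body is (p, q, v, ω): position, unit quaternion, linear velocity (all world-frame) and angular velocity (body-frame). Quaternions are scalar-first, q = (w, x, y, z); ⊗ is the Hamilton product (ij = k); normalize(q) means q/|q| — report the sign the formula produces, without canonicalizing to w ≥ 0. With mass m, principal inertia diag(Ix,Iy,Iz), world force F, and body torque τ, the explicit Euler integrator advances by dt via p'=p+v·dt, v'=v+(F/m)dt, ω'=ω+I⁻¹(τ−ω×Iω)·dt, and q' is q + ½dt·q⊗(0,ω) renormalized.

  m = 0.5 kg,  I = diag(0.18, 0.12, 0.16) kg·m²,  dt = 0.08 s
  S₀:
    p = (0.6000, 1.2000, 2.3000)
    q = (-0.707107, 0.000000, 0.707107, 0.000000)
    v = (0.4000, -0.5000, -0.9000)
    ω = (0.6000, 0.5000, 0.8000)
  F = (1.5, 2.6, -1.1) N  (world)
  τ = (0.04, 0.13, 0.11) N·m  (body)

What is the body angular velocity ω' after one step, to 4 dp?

ω×(Iω) gyroscopic = (0.0160, 0.0096, -0.0180)
α = I⁻¹(τ − ω×Iω) = (0.1333, 1.0033, 0.8000)
ω + α·dt = (0.6107, 0.5803, 0.8640)

ω' = (0.6107, 0.5803, 0.8640)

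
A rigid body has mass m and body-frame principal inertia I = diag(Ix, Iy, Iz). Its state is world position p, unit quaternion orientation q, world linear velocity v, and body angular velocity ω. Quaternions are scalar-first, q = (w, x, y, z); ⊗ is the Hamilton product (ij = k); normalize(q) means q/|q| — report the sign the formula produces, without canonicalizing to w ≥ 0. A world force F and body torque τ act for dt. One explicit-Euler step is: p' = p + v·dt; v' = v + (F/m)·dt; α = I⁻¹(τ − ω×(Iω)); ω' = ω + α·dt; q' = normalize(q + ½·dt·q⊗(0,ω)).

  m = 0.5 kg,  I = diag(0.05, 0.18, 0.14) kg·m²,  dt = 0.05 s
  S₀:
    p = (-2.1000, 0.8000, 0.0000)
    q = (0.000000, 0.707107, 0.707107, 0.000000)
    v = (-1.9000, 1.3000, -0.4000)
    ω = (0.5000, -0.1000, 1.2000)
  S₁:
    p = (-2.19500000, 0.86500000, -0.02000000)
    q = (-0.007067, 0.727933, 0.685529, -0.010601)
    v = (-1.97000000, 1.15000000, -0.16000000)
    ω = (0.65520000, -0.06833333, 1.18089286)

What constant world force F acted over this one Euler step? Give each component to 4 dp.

F = (-0.7000, -1.5000, 2.4000)

velocity change Δv = (-0.07000000, -0.15000000, 0.24000000)
F = m·Δv/dt = (-0.7000, -1.5000, 2.4000)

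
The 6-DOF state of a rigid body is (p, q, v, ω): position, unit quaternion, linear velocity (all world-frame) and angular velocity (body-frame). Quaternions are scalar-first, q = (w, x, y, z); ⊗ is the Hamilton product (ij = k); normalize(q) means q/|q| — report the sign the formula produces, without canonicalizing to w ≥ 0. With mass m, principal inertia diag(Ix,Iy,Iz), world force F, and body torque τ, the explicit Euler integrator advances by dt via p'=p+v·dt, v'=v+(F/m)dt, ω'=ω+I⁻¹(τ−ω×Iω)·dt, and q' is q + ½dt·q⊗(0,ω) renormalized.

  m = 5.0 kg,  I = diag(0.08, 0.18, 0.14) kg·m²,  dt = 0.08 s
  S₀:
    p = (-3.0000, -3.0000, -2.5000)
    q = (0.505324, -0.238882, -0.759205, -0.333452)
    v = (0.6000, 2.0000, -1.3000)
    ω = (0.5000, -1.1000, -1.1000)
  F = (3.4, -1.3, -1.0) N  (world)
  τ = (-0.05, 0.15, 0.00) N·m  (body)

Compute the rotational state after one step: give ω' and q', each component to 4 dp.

angular accel α = (-0.0200, 0.6500, 0.3929)
ω' = ω + α·dt = (0.4984, -1.0480, -1.0686)
Hamilton product q⊗(0,ω) = (-1.0824817, 0.7209903, -0.9853526, 0.0865163)
q + ½dt·q⊗(0,ω), renormalized = (0.4610, -0.2096, -0.7969, -0.3293)

ω' = (0.4984, -1.0480, -1.0686)
q' = (0.4610, -0.2096, -0.7969, -0.3293)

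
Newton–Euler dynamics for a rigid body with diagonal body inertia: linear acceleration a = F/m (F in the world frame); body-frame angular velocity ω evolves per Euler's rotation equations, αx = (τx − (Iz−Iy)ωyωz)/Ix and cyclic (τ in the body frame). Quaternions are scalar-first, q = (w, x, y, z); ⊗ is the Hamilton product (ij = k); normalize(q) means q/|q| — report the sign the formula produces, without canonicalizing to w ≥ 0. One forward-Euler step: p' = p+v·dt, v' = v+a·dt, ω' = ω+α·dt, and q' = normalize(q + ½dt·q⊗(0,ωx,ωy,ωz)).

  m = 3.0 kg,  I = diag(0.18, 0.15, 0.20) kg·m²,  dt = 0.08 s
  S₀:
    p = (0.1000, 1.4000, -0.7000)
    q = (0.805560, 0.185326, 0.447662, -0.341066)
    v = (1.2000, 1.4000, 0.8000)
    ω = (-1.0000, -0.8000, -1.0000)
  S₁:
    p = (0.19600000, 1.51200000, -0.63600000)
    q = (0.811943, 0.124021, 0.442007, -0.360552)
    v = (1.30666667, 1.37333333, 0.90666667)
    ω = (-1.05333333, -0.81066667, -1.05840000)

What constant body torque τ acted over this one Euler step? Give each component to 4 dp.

τ = (-0.0800, -0.0400, -0.1700)

Δω = ω₁−ω₀ = (-0.05333333, -0.01066667, -0.05840000)
τ = I·(Δω/dt) + ω₀×(Iω₀) = (-0.0800, -0.0400, -0.1700)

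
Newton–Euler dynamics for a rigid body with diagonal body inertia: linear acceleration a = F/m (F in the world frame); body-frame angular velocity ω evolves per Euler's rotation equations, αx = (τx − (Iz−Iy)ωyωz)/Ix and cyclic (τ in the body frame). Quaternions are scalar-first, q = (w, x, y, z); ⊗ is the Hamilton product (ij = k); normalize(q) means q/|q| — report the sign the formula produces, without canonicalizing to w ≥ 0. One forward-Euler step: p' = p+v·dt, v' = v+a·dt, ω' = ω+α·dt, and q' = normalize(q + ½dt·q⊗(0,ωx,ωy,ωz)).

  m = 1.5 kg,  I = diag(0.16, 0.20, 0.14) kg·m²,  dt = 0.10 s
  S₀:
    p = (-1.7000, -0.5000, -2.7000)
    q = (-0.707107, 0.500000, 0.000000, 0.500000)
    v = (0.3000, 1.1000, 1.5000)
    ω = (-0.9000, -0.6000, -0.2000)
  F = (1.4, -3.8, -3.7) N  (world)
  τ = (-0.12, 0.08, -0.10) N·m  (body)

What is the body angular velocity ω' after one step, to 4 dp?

ω' = (-0.9705, -0.5618, -0.2869)

angular accel α = (-0.7050, 0.3820, -0.8686)
ω + α·dt = (-0.9705, -0.5618, -0.2869)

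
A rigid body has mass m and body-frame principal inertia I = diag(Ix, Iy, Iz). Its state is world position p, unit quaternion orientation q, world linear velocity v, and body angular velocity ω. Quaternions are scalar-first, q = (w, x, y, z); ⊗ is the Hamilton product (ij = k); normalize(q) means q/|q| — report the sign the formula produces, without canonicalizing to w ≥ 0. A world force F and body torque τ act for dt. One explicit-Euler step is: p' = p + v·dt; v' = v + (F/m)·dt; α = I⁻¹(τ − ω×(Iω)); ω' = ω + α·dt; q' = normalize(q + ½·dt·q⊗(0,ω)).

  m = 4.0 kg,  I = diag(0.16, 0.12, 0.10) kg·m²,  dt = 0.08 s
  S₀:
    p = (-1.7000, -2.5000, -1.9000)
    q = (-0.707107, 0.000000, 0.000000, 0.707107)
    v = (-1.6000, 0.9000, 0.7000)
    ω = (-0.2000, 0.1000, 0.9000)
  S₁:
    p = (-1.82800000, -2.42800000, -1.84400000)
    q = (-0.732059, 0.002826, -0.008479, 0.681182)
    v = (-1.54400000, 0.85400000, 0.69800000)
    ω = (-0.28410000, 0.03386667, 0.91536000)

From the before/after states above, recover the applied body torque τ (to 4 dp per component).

rate change Δω = (-0.08410000, -0.06613333, 0.01536000)
τ = I·(Δω/dt) + ω₀×(Iω₀) = (-0.1700, -0.1100, 0.0200)

τ = (-0.1700, -0.1100, 0.0200)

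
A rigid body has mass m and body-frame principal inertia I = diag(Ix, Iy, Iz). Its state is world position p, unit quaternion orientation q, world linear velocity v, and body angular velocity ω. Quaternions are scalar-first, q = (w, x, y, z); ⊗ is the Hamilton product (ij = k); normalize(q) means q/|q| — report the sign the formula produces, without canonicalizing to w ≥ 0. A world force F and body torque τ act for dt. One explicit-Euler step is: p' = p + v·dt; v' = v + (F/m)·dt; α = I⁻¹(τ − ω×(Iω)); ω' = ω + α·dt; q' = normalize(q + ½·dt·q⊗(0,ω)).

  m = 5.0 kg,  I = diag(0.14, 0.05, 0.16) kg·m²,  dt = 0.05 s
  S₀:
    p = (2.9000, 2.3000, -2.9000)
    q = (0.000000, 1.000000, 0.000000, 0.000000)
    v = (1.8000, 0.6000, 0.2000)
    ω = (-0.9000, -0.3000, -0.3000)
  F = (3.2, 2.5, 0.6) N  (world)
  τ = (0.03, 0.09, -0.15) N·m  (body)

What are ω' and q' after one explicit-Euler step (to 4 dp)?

ω' = (-0.8928, -0.2046, -0.3393)
q' = (0.0225, 0.9997, 0.0075, -0.0075)

angular accel α = (0.1436, 1.9080, -0.7856)
new body rate ω' = (-0.8928, -0.2046, -0.3393)
q⊗(0,ω) = (0.9000000, 0.0000000, 0.3000000, -0.3000000)
q' = normalize(q + ½dt·q⊗(0,ω)) = (0.0225, 0.9997, 0.0075, -0.0075)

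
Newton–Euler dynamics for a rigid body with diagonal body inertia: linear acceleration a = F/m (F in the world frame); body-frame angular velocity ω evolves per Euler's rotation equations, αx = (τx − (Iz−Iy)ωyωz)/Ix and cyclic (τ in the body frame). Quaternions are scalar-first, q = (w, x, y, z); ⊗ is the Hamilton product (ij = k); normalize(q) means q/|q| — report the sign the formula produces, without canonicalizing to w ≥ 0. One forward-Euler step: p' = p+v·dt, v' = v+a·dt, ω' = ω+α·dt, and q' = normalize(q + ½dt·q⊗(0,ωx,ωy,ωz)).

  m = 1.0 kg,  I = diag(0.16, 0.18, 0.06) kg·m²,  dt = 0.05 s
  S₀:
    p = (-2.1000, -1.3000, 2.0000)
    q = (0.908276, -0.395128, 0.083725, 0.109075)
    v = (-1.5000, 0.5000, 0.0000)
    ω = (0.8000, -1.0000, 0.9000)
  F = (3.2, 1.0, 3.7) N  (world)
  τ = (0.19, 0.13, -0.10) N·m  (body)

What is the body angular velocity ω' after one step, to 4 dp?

ω' = (0.8256, -0.9839, 0.8300)

precession coupling ω×(Iω) = (0.1080, 0.0720, -0.0160)
α = I⁻¹(τ − ω×Iω) = (0.5125, 0.3222, -1.4000)
ω' = ω + α·dt = (0.8256, -0.9839, 0.8300)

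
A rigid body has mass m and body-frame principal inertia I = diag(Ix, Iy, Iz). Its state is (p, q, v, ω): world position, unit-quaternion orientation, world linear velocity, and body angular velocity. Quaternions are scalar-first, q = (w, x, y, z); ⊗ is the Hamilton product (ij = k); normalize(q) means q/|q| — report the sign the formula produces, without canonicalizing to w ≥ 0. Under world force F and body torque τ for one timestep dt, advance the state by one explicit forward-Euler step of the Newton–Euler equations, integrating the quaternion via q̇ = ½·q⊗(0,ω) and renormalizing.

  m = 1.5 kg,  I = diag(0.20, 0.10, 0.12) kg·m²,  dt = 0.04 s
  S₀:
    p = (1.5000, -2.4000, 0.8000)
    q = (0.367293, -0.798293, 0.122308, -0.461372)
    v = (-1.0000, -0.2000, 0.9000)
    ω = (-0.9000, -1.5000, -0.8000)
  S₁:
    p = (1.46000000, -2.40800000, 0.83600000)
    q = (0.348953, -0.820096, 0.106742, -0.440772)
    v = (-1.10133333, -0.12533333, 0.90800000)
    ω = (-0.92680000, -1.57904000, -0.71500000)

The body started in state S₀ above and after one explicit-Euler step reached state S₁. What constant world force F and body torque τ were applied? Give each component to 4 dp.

v₁ − v₀ = (-0.10133333, 0.07466667, 0.00800000)
F = m·Δv/dt = (-3.8000, 2.8000, 0.3000)
Δω = ω₁−ω₀ = (-0.02680000, -0.07904000, 0.08500000)
applied torque τ = (-0.1100, -0.1400, 0.1200)

F = (-3.8000, 2.8000, 0.3000)
τ = (-0.1100, -0.1400, 0.1200)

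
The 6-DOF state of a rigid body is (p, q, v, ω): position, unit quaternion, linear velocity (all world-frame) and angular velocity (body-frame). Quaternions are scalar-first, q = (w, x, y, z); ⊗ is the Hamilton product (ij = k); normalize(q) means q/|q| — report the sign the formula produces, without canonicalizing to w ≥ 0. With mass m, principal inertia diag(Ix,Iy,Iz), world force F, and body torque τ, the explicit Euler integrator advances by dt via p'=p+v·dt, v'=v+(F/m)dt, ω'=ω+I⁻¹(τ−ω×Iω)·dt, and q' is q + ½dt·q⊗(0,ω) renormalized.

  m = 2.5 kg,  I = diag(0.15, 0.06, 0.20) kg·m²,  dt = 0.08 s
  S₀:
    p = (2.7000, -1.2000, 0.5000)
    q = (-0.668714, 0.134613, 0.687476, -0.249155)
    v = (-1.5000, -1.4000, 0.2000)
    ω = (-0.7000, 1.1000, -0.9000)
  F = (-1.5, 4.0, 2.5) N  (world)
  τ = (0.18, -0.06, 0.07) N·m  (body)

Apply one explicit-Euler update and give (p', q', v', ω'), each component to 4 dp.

ω×(Iω) gyroscopic = (-0.1386, -0.0315, 0.0693)
α = I⁻¹(τ − ω×Iω) = (2.1240, -0.4750, 0.0035)
ω' = ω + α·dt = (-0.5301, 1.0620, -0.8997)
q⊗(0,ω) = (-0.8862340, 0.1234419, -0.4400252, 1.2311501)
q + ½dt·q⊗(0,ω), renormalized = (-0.7028, 0.1393, 0.6685, -0.1995)
a = (-0.6000, 1.6000, 1.0000)
new position p' = (2.5800, -1.3120, 0.5160)
v + (F/m)dt = (-1.5480, -1.2720, 0.2800)

p' = (2.5800, -1.3120, 0.5160)
q' = (-0.7028, 0.1393, 0.6685, -0.1995)
v' = (-1.5480, -1.2720, 0.2800)
ω' = (-0.5301, 1.0620, -0.8997)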